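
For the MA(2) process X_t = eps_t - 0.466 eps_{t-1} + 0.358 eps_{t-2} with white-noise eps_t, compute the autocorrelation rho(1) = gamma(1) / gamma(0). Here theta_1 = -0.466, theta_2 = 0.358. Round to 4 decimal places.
\rho(1) = -0.4704

For an MA(q) process with theta_0 = 1, the autocovariance is
  gamma(k) = sigma^2 * sum_{i=0..q-k} theta_i * theta_{i+k},
and rho(k) = gamma(k) / gamma(0). Sigma^2 cancels.
  numerator   = (1)*(-0.466) + (-0.466)*(0.358) = -0.632828.
  denominator = (1)^2 + (-0.466)^2 + (0.358)^2 = 1.34532.
  rho(1) = -0.632828 / 1.34532 = -0.4704.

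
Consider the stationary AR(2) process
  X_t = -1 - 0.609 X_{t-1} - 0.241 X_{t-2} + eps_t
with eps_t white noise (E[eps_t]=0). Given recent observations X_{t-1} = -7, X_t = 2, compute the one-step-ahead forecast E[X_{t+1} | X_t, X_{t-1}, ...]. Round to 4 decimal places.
E[X_{t+1} \mid \mathcal F_t] = -0.5310

For an AR(p) model X_t = c + sum_i phi_i X_{t-i} + eps_t, the
one-step-ahead conditional mean is
  E[X_{t+1} | X_t, ...] = c + sum_i phi_i X_{t+1-i}.
Substitute known values:
  E[X_{t+1} | ...] = -1 + (-0.609) * (2) + (-0.241) * (-7)
                   = -0.5310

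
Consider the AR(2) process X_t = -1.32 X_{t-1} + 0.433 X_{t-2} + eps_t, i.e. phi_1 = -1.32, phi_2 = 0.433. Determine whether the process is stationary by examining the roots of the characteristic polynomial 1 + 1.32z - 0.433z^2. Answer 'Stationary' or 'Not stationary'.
\text{Not stationary}

The AR(p) characteristic polynomial is P(z) = 1 + 1.32z - 0.433z^2.
Stationarity requires all roots to lie outside the unit circle, i.e. |z| > 1 for every root.
Set 1 + (1.32) z + (-0.433) z^2 = 0, i.e. a z^2 + b z + c = 0 with a = -0.433, b = 1.32, c = 1.
Discriminant D = b^2 - 4ac = (1.32)^2 - 4*(-0.433)*1 = 1.7424 - (-1.732) = 3.4744.
D >= 0, so the roots are real: z = (-b +/- sqrt(D)) / (2a) = (-1.32 +/- 1.863974) / (-0.866).
  z_1 = (-1.32 + 1.863974) / (-0.866) = -0.6281,   |z_1| = 0.6281.
  z_2 = (-1.32 - 1.863974) / (-0.866) = 3.6766,   |z_2| = 3.6766.
Moduli of all roots: 0.6281, 3.6766.
All moduli strictly greater than 1? No.
Verdict: Not stationary.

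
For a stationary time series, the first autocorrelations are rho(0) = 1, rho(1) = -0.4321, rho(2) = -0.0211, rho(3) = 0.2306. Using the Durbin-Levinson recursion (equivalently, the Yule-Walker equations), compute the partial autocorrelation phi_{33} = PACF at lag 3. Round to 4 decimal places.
\phi_{33} = 0.1430

The PACF at lag k is phi_{kk}, the last component of the solution
to the Yule-Walker system G_k phi = r_k where
  (G_k)_{ij} = rho(|i - j|), (r_k)_i = rho(i), i,j = 1..k.
Equivalently, Durbin-Levinson gives phi_{kk} iteratively:
  phi_{11} = rho(1)
  phi_{kk} = [rho(k) - sum_{j=1..k-1} phi_{k-1,j} rho(k-j)]
            / [1 - sum_{j=1..k-1} phi_{k-1,j} rho(j)],
  phi_{k,j} = phi_{k-1,j} - phi_{kk} phi_{k-1,k-j},  j = 1..k-1.
Step k = 1:
  phi_11 = rho(1) = -0.4321.
Step k = 2:
  phi_22 = [rho(2) - phi_11 rho(1)] / [1 - phi_11 rho(1)] = [-0.0211 - (-0.4321)(-0.4321)] / [1 - (-0.4321)(-0.4321)]
         = -0.20781041 / 0.81328959 = -0.255518.
  Update: phi_21 = phi_11 - phi_22 phi_11 = -0.4321 - (-0.255518)(-0.4321) = -0.542509.
Step k = 3:
  phi_33 = [rho(3) - phi_21 rho(2) - phi_22 rho(1)] / [1 - phi_21 rho(1) - phi_22 rho(2)]
    numerator   = 0.2306 - (-0.542509)(-0.0211) - (-0.255518)(-0.4321) = 0.10874357
    denominator = 1 - (-0.542509)(-0.4321) - (-0.255518)(-0.0211) = 0.76019022
  phi_33 = 0.10874357 / 0.76019022 = 0.143.
Therefore phi_{33} = 0.1430.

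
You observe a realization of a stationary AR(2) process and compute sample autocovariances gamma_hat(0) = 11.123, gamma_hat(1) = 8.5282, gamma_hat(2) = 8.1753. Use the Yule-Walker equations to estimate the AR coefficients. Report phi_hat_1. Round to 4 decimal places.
\hat\phi_{1} = 0.4930

The Yule-Walker equations for an AR(p) process read, in matrix form,
  Gamma_p phi = r_p,   with   (Gamma_p)_{ij} = gamma(|i - j|),
                       (r_p)_i = gamma(i),   i,j = 1..p.
Substitute the sample gammas (Toeplitz matrix and right-hand side of size 2):
  Gamma_p = [[11.123, 8.5282], [8.5282, 11.123]]
  r_p     = [8.5282, 8.1753]
Written out:
  11.123 phi_1 + 8.5282 phi_2 = 8.5282
  8.5282 phi_1 + 11.123 phi_2 = 8.1753
Solve by Cramer's rule:
  det = gamma(0)^2 - gamma(1)^2 = (11.123)^2 - (8.5282)^2 = 123.721129 - 72.73019524 = 50.99093376
  phi_hat_1 = [gamma(1) gamma(0) - gamma(1) gamma(2)] / det = [(8.5282)(11.123) - (8.5282)(8.1753)] / 50.99093376 = 25.13857514 / 50.99093376 = 0.493
  phi_hat_2 = [gamma(0) gamma(2) - gamma(1)^2] / det = [(11.123)(8.1753) - (8.5282)^2] / 50.99093376 = 18.20366666 / 50.99093376 = 0.357
So phi_hat = [0.4930, 0.3570].
Therefore phi_hat_1 = 0.4930.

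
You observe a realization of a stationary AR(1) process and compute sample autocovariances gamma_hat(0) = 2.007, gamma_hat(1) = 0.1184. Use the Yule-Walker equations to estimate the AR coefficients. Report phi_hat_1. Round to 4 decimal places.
\hat\phi_{1} = 0.0590

The Yule-Walker equations for an AR(p) process read, in matrix form,
  Gamma_p phi = r_p,   with   (Gamma_p)_{ij} = gamma(|i - j|),
                       (r_p)_i = gamma(i),   i,j = 1..p.
Substitute the sample gammas (Toeplitz matrix and right-hand side of size 1):
  Gamma_p = [[2.007]]
  r_p     = [0.1184]
With p = 1 this is the single equation gamma(0) phi_1 = gamma(1):
  phi_hat_1 = gamma(1) / gamma(0) = 0.1184 / 2.007 = 0.0590.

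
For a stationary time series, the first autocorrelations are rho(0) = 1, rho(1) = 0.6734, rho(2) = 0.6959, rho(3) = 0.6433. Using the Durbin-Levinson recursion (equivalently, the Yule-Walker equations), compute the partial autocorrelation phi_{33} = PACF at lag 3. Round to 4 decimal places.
\phi_{33} = 0.1910

The PACF at lag k is phi_{kk}, the last component of the solution
to the Yule-Walker system G_k phi = r_k where
  (G_k)_{ij} = rho(|i - j|), (r_k)_i = rho(i), i,j = 1..k.
Equivalently, Durbin-Levinson gives phi_{kk} iteratively:
  phi_{11} = rho(1)
  phi_{kk} = [rho(k) - sum_{j=1..k-1} phi_{k-1,j} rho(k-j)]
            / [1 - sum_{j=1..k-1} phi_{k-1,j} rho(j)],
  phi_{k,j} = phi_{k-1,j} - phi_{kk} phi_{k-1,k-j},  j = 1..k-1.
Step k = 1:
  phi_11 = rho(1) = 0.6734.
Step k = 2:
  phi_22 = [rho(2) - phi_11 rho(1)] / [1 - phi_11 rho(1)] = [0.6959 - (0.6734)(0.6734)] / [1 - (0.6734)(0.6734)]
         = 0.24243244 / 0.54653244 = 0.443583.
  Update: phi_21 = phi_11 - phi_22 phi_11 = 0.6734 - (0.443583)(0.6734) = 0.374691.
Step k = 3:
  phi_33 = [rho(3) - phi_21 rho(2) - phi_22 rho(1)] / [1 - phi_21 rho(1) - phi_22 rho(2)]
    numerator   = 0.6433 - (0.374691)(0.6959) - (0.443583)(0.6734) = 0.08384362
    denominator = 1 - (0.374691)(0.6734) - (0.443583)(0.6959) = 0.43899356
  phi_33 = 0.08384362 / 0.43899356 = 0.191.
Therefore phi_{33} = 0.1910.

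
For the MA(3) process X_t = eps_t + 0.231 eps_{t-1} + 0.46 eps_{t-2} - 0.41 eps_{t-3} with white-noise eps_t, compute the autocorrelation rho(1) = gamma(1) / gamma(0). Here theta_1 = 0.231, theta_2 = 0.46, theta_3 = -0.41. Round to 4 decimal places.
\rho(1) = 0.1037

For an MA(q) process with theta_0 = 1, the autocovariance is
  gamma(k) = sigma^2 * sum_{i=0..q-k} theta_i * theta_{i+k},
and rho(k) = gamma(k) / gamma(0). Sigma^2 cancels.
  numerator   = (1)*(0.231) + (0.231)*(0.46) + (0.46)*(-0.41) = 0.14866.
  denominator = (1)^2 + (0.231)^2 + (0.46)^2 + (-0.41)^2 = 1.433061.
  rho(1) = 0.14866 / 1.433061 = 0.1037.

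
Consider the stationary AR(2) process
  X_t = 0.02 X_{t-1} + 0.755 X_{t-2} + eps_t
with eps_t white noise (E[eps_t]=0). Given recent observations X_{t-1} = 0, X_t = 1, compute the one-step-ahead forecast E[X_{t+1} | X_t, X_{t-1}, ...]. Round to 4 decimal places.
E[X_{t+1} \mid \mathcal F_t] = 0.0200

For an AR(p) model X_t = c + sum_i phi_i X_{t-i} + eps_t, the
one-step-ahead conditional mean is
  E[X_{t+1} | X_t, ...] = c + sum_i phi_i X_{t+1-i}.
Substitute known values:
  E[X_{t+1} | ...] = (0.02) * (1) + (0.755) * (0)
                   = 0.0200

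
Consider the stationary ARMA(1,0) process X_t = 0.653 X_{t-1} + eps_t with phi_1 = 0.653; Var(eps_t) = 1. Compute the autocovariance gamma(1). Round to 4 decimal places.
\gamma(1) = 1.1384

Multiply the model equation by X_{t-k} and take expectations. With theta_0 = psi_0 = 1 and psi_j the MA(infinity) weights, this gives
  gamma(k) - sum_i phi_i gamma(k-i) = c_k,
  c_k = sigma^2 * sum_{j=k..q} theta_j psi_{j-k}   (c_k = 0 for k > q),
using gamma(-m) = gamma(m).
Pure AR (q = 0): c_0 = sigma^2 = 1, c_k = 0 for k >= 1.
Equations for k = 0 and k = 1 (AR order 1):
  gamma(0) = phi_1 gamma(1) + c_0
  gamma(1) = phi_1 gamma(0) + c_1
Substituting the second into the first: gamma(0) (1 - phi_1^2) = c_0 + phi_1 c_1, so
  gamma(0) = c_0 / (1 - phi_1^2) = 1 / (1 - (0.653)^2) = 1 / 0.573591 = 1.743403.
  gamma(1) = phi_1 gamma(0) = (0.653)(1.743403) = 1.138442.
Therefore gamma(1) = 1.1384 (to 4 decimal places).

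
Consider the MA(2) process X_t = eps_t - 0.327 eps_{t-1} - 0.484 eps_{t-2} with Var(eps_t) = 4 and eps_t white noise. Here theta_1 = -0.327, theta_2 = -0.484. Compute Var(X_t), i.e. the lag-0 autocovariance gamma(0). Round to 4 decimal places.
\gamma(0) = 5.3647

For an MA(q) process X_t = eps_t + sum_i theta_i eps_{t-i} with
Var(eps_t) = sigma^2, the variance is
  gamma(0) = sigma^2 * (1 + sum_i theta_i^2).
  sum_i theta_i^2 = (-0.327)^2 + (-0.484)^2 = 0.106929 + 0.234256 = 0.341185.
  gamma(0) = 4 * (1 + 0.341185) = 4 * 1.341185 = 5.36474, which rounds to 5.3647.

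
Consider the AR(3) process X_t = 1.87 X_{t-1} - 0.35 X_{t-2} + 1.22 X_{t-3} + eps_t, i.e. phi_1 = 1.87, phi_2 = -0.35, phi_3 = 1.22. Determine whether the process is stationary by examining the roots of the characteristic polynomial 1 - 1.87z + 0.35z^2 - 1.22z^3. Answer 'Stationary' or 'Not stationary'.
\text{Not stationary}

The AR(p) characteristic polynomial is P(z) = 1 - 1.87z + 0.35z^2 - 1.22z^3.
Stationarity requires all roots to lie outside the unit circle, i.e. |z| > 1 for every root.
Degree 3: look for a simple real root z0 first, then factor out (1 - z/z0) and solve the remaining quadratic.
Testing z0 = 0.5: P(0.5) = 1 + (-1.87)(0.5) + (0.35)(0.5)^2 + (-1.22)(0.5)^3
  = 1 + (-0.935) + (0.0875) + (-0.1525) = 0.  So z_0 = 0.5 is a root, |z_0| = 0.5.
Divide out the factor (1 - 2 z) = (1 - z/z0) (since 1/z0 = 2):
  P(z) = (1 - 2 z)(1 + (0.13) z + (0.61) z^2)
  [check: z-coef 0.13 - (2) = -1.87; z^2-coef 0.61 - (2)(0.13) = 0.35; z^3-coef -(2)(0.61) = -1.22.]
Remaining roots from the quadratic factor 1 + (0.13) z + (0.61) z^2:
  Set 1 + (0.13) z + (0.61) z^2 = 0, i.e. a z^2 + b z + c = 0 with a = 0.61, b = 0.13, c = 1.
  Discriminant D = b^2 - 4ac = (0.13)^2 - 4*(0.61)*1 = 0.0169 - (2.44) = -2.4231.
  D < 0, so the roots are the complex-conjugate pair z = (-b +/- i sqrt(-D)) / (2a) = -0.1066 +/- 1.2759i.
  For a conjugate pair |z|^2 = z * conj(z) = (product of roots) = c/a = 1/(0.61) = 1.639344, so |z| = sqrt(1.639344) = 1.2804 for both roots.
Moduli of all roots: 0.5000, 1.2804, 1.2804.
All moduli strictly greater than 1? No.
Verdict: Not stationary.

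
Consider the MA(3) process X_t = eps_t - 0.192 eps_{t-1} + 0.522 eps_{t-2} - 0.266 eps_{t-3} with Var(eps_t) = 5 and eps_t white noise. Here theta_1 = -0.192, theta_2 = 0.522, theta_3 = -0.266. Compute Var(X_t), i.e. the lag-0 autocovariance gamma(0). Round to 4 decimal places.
\gamma(0) = 6.9005

For an MA(q) process X_t = eps_t + sum_i theta_i eps_{t-i} with
Var(eps_t) = sigma^2, the variance is
  gamma(0) = sigma^2 * (1 + sum_i theta_i^2).
  sum_i theta_i^2 = (-0.192)^2 + (0.522)^2 + (-0.266)^2 = 0.036864 + 0.272484 + 0.070756 = 0.380104.
  gamma(0) = 5 * (1 + 0.380104) = 5 * 1.380104 = 6.90052, which rounds to 6.9005.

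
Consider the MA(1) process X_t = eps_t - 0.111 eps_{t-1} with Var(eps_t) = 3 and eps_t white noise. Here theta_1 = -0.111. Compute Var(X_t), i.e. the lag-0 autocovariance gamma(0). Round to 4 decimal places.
\gamma(0) = 3.0370

For an MA(q) process X_t = eps_t + sum_i theta_i eps_{t-i} with
Var(eps_t) = sigma^2, the variance is
  gamma(0) = sigma^2 * (1 + sum_i theta_i^2).
  sum_i theta_i^2 = (-0.111)^2 = 0.012321.
  gamma(0) = 3 * (1 + 0.012321) = 3 * 1.012321 = 3.036963, which rounds to 3.0370.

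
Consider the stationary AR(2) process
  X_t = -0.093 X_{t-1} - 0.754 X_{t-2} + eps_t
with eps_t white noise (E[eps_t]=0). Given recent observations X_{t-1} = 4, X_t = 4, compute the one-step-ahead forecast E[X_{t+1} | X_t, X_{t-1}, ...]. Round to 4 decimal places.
E[X_{t+1} \mid \mathcal F_t] = -3.3880

For an AR(p) model X_t = c + sum_i phi_i X_{t-i} + eps_t, the
one-step-ahead conditional mean is
  E[X_{t+1} | X_t, ...] = c + sum_i phi_i X_{t+1-i}.
Substitute known values:
  E[X_{t+1} | ...] = (-0.093) * (4) + (-0.754) * (4)
                   = -3.3880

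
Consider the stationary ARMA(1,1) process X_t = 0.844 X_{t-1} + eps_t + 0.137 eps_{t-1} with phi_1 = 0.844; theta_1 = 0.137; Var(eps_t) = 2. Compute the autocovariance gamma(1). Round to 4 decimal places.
\gamma(1) = 7.6091

Multiply the model equation by X_{t-k} and take expectations. With theta_0 = psi_0 = 1 and psi_j the MA(infinity) weights, this gives
  gamma(k) - sum_i phi_i gamma(k-i) = c_k,
  c_k = sigma^2 * sum_{j=k..q} theta_j psi_{j-k}   (c_k = 0 for k > q),
using gamma(-m) = gamma(m).
psi-weights needed (psi_j = theta_j + sum_i phi_i psi_{j-i}):
  psi_1 = theta_1 + phi_1 = 0.137 + (0.844) = 0.981
Right-hand sides:
  c_0 = sigma^2 (1 + theta_1 psi_1) = 2 * (1 + (0.137)(0.981)) = 2 * 1.134397 = 2.268794
  c_1 = sigma^2 theta_1 = 2 * (0.137) = 0.274
  c_2 = 0
Equations for k = 0 and k = 1 (AR order 1):
  gamma(0) = phi_1 gamma(1) + c_0
  gamma(1) = phi_1 gamma(0) + c_1
Substituting the second into the first: gamma(0) (1 - phi_1^2) = c_0 + phi_1 c_1, so
  gamma(0) = (c_0 + phi_1 c_1) / (1 - phi_1^2) = (2.268794 + (0.844)(0.274)) / (1 - (0.844)^2) = 2.50005 / 0.287664 = 8.690869.
  gamma(1) = phi_1 gamma(0) + c_1 = (0.844)(8.690869) + (0.274) = 7.609093.
Therefore gamma(1) = 7.6091 (to 4 decimal places).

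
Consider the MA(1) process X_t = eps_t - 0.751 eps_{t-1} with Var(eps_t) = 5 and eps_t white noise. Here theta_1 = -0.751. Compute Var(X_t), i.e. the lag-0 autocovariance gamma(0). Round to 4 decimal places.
\gamma(0) = 7.8200

For an MA(q) process X_t = eps_t + sum_i theta_i eps_{t-i} with
Var(eps_t) = sigma^2, the variance is
  gamma(0) = sigma^2 * (1 + sum_i theta_i^2).
  sum_i theta_i^2 = (-0.751)^2 = 0.564001.
  gamma(0) = 5 * (1 + 0.564001) = 5 * 1.564001 = 7.820005, which rounds to 7.8200.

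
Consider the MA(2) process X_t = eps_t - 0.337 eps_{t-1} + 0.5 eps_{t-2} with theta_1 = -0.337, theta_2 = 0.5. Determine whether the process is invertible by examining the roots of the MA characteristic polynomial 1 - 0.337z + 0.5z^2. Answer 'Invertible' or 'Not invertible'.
\text{Invertible}

The MA(q) characteristic polynomial is P(z) = 1 - 0.337z + 0.5z^2.
Invertibility requires all roots to lie outside the unit circle, i.e. |z| > 1 for every root.
Set 1 + (-0.337) z + (0.5) z^2 = 0, i.e. a z^2 + b z + c = 0 with a = 0.5, b = -0.337, c = 1.
Discriminant D = b^2 - 4ac = (-0.337)^2 - 4*(0.5)*1 = 0.113569 - (2) = -1.886431.
D < 0, so the roots are the complex-conjugate pair z = (-b +/- i sqrt(-D)) / (2a) = 0.337 +/- 1.3735i.
For a conjugate pair |z|^2 = z * conj(z) = (product of roots) = c/a = 1/(0.5) = 2, so |z| = sqrt(2) = 1.4142 for both roots.
Moduli of all roots: 1.4142, 1.4142.
All moduli strictly greater than 1? Yes.
Verdict: Invertible.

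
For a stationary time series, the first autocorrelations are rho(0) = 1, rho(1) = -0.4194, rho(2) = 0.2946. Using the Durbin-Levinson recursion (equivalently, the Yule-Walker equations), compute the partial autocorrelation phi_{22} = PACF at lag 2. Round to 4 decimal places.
\phi_{22} = 0.1440

The PACF at lag k is phi_{kk}, the last component of the solution
to the Yule-Walker system G_k phi = r_k where
  (G_k)_{ij} = rho(|i - j|), (r_k)_i = rho(i), i,j = 1..k.
Equivalently, Durbin-Levinson gives phi_{kk} iteratively:
  phi_{11} = rho(1)
  phi_{kk} = [rho(k) - sum_{j=1..k-1} phi_{k-1,j} rho(k-j)]
            / [1 - sum_{j=1..k-1} phi_{k-1,j} rho(j)],
  phi_{k,j} = phi_{k-1,j} - phi_{kk} phi_{k-1,k-j},  j = 1..k-1.
Step k = 1:
  phi_11 = rho(1) = -0.4194.
Step k = 2:
  phi_22 = [rho(2) - phi_11 rho(1)] / [1 - phi_11 rho(1)] = [0.2946 - (-0.4194)(-0.4194)] / [1 - (-0.4194)(-0.4194)]
         = 0.11870364 / 0.82410364 = 0.144.
Therefore phi_{22} = 0.1440.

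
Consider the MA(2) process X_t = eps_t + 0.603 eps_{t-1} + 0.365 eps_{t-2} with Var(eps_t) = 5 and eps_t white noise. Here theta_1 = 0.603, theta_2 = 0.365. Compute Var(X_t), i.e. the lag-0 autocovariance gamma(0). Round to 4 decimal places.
\gamma(0) = 7.4842

For an MA(q) process X_t = eps_t + sum_i theta_i eps_{t-i} with
Var(eps_t) = sigma^2, the variance is
  gamma(0) = sigma^2 * (1 + sum_i theta_i^2).
  sum_i theta_i^2 = (0.603)^2 + (0.365)^2 = 0.363609 + 0.133225 = 0.496834.
  gamma(0) = 5 * (1 + 0.496834) = 5 * 1.496834 = 7.48417, which rounds to 7.4842.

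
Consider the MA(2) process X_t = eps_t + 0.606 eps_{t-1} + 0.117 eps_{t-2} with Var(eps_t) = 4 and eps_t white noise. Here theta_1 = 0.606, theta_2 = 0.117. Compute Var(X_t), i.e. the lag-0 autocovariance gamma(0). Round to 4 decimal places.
\gamma(0) = 5.5237

For an MA(q) process X_t = eps_t + sum_i theta_i eps_{t-i} with
Var(eps_t) = sigma^2, the variance is
  gamma(0) = sigma^2 * (1 + sum_i theta_i^2).
  sum_i theta_i^2 = (0.606)^2 + (0.117)^2 = 0.367236 + 0.013689 = 0.380925.
  gamma(0) = 4 * (1 + 0.380925) = 4 * 1.380925 = 5.5237.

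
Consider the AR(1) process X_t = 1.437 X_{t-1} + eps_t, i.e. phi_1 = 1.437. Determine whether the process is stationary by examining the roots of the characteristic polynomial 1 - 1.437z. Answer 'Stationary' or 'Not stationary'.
\text{Not stationary}

The AR(p) characteristic polynomial is P(z) = 1 - 1.437z.
Stationarity requires all roots to lie outside the unit circle, i.e. |z| > 1 for every root.
This is linear in z: 1 + (-1.437) z = 0  =>  z = -1/(-1.437) = 0.695894,  |z| = 0.695894.
Moduli of all roots: 0.6959.
All moduli strictly greater than 1? No.
Verdict: Not stationary.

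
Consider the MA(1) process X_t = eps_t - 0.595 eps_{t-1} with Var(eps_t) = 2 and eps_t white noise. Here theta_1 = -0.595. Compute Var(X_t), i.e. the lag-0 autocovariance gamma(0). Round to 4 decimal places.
\gamma(0) = 2.7081

For an MA(q) process X_t = eps_t + sum_i theta_i eps_{t-i} with
Var(eps_t) = sigma^2, the variance is
  gamma(0) = sigma^2 * (1 + sum_i theta_i^2).
  sum_i theta_i^2 = (-0.595)^2 = 0.354025.
  gamma(0) = 2 * (1 + 0.354025) = 2 * 1.354025 = 2.70805, which rounds to 2.7081.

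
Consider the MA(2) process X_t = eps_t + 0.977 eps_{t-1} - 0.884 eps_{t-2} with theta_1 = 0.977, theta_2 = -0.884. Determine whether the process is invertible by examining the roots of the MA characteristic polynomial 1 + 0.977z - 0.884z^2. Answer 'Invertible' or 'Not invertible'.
\text{Not invertible}

The MA(q) characteristic polynomial is P(z) = 1 + 0.977z - 0.884z^2.
Invertibility requires all roots to lie outside the unit circle, i.e. |z| > 1 for every root.
Set 1 + (0.977) z + (-0.884) z^2 = 0, i.e. a z^2 + b z + c = 0 with a = -0.884, b = 0.977, c = 1.
Discriminant D = b^2 - 4ac = (0.977)^2 - 4*(-0.884)*1 = 0.954529 - (-3.536) = 4.490529.
D >= 0, so the roots are real: z = (-b +/- sqrt(D)) / (2a) = (-0.977 +/- 2.119087) / (-1.768).
  z_1 = (-0.977 + 2.119087) / (-1.768) = -0.646,   |z_1| = 0.646.
  z_2 = (-0.977 - 2.119087) / (-1.768) = 1.7512,   |z_2| = 1.7512.
Moduli of all roots: 0.6460, 1.7512.
All moduli strictly greater than 1? No.
Verdict: Not invertible.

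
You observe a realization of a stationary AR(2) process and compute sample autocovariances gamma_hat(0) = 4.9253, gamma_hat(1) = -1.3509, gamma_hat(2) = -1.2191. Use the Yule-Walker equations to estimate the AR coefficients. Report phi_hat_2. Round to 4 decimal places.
\hat\phi_{2} = -0.3490

The Yule-Walker equations for an AR(p) process read, in matrix form,
  Gamma_p phi = r_p,   with   (Gamma_p)_{ij} = gamma(|i - j|),
                       (r_p)_i = gamma(i),   i,j = 1..p.
Substitute the sample gammas (Toeplitz matrix and right-hand side of size 2):
  Gamma_p = [[4.9253, -1.3509], [-1.3509, 4.9253]]
  r_p     = [-1.3509, -1.2191]
Written out:
  4.9253 phi_1 - 1.3509 phi_2 = -1.3509
  -1.3509 phi_1 + 4.9253 phi_2 = -1.2191
Solve by Cramer's rule:
  det = gamma(0)^2 - gamma(1)^2 = (4.9253)^2 - (-1.3509)^2 = 24.25858009 - 1.82493081 = 22.43364928
  phi_hat_1 = [gamma(1) gamma(0) - gamma(1) gamma(2)] / det = [(-1.3509)(4.9253) - (-1.3509)(-1.2191)] / 22.43364928 = -8.30046996 / 22.43364928 = -0.37
  phi_hat_2 = [gamma(0) gamma(2) - gamma(1)^2] / det = [(4.9253)(-1.2191) - (-1.3509)^2] / 22.43364928 = -7.82936404 / 22.43364928 = -0.349
So phi_hat = [-0.3700, -0.3490].
Therefore phi_hat_2 = -0.3490.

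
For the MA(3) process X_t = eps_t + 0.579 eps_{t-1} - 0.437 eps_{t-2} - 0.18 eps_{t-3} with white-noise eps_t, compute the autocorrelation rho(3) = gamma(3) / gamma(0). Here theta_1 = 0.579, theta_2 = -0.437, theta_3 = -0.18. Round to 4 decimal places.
\rho(3) = -0.1155

For an MA(q) process with theta_0 = 1, the autocovariance is
  gamma(k) = sigma^2 * sum_{i=0..q-k} theta_i * theta_{i+k},
and rho(k) = gamma(k) / gamma(0). Sigma^2 cancels.
  numerator   = (1)*(-0.18) = -0.18.
  denominator = (1)^2 + (0.579)^2 + (-0.437)^2 + (-0.18)^2 = 1.55861.
  rho(3) = -0.18 / 1.55861 = -0.1155.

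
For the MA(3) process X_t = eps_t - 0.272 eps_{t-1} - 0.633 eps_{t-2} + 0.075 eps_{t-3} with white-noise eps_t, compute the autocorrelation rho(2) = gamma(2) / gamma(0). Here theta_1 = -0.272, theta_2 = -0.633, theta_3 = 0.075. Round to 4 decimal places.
\rho(2) = -0.4414

For an MA(q) process with theta_0 = 1, the autocovariance is
  gamma(k) = sigma^2 * sum_{i=0..q-k} theta_i * theta_{i+k},
and rho(k) = gamma(k) / gamma(0). Sigma^2 cancels.
  numerator   = (1)*(-0.633) + (-0.272)*(0.075) = -0.6534.
  denominator = (1)^2 + (-0.272)^2 + (-0.633)^2 + (0.075)^2 = 1.480298.
  rho(2) = -0.6534 / 1.480298 = -0.4414.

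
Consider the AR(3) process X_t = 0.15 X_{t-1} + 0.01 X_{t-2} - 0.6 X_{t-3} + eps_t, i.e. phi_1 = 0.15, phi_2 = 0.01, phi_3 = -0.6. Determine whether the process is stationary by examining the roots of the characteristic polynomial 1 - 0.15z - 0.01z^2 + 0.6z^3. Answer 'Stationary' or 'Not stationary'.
\text{Stationary}

The AR(p) characteristic polynomial is P(z) = 1 - 0.15z - 0.01z^2 + 0.6z^3.
Stationarity requires all roots to lie outside the unit circle, i.e. |z| > 1 for every root.
Degree 3: look for a simple real root z0 first, then factor out (1 - z/z0) and solve the remaining quadratic.
Testing z0 = -1.25: P(-1.25) = 1 + (-0.15)(-1.25) + (-0.01)(-1.25)^2 + (0.6)(-1.25)^3
  = 1 + (0.1875) + (-0.015625) + (-1.171875) = 0.  So z_0 = -1.25 is a root, |z_0| = 1.25.
Divide out the factor (1 + 0.8 z) = (1 - z/z0) (since 1/z0 = -0.8):
  P(z) = (1 + 0.8 z)(1 + (-0.95) z + (0.75) z^2)
  [check: z-coef -0.95 - (-0.8) = -0.15; z^2-coef 0.75 - (-0.8)(-0.95) = -0.01; z^3-coef -(-0.8)(0.75) = 0.6.]
Remaining roots from the quadratic factor 1 + (-0.95) z + (0.75) z^2:
  Set 1 + (-0.95) z + (0.75) z^2 = 0, i.e. a z^2 + b z + c = 0 with a = 0.75, b = -0.95, c = 1.
  Discriminant D = b^2 - 4ac = (-0.95)^2 - 4*(0.75)*1 = 0.9025 - (3) = -2.0975.
  D < 0, so the roots are the complex-conjugate pair z = (-b +/- i sqrt(-D)) / (2a) = 0.6333 +/- 0.9655i.
  For a conjugate pair |z|^2 = z * conj(z) = (product of roots) = c/a = 1/(0.75) = 1.333333, so |z| = sqrt(1.333333) = 1.1547 for both roots.
Moduli of all roots: 1.2500, 1.1547, 1.1547.
All moduli strictly greater than 1? Yes.
Verdict: Stationary.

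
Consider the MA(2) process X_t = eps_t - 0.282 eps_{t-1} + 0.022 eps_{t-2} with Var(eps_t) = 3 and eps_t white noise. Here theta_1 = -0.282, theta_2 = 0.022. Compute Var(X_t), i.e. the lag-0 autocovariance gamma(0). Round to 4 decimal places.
\gamma(0) = 3.2400

For an MA(q) process X_t = eps_t + sum_i theta_i eps_{t-i} with
Var(eps_t) = sigma^2, the variance is
  gamma(0) = sigma^2 * (1 + sum_i theta_i^2).
  sum_i theta_i^2 = (-0.282)^2 + (0.022)^2 = 0.079524 + 0.000484 = 0.080008.
  gamma(0) = 3 * (1 + 0.080008) = 3 * 1.080008 = 3.240024, which rounds to 3.2400.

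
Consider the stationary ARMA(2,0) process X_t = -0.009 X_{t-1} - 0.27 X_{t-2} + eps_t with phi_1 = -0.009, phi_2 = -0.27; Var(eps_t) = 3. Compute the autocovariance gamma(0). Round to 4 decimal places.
\gamma(0) = 3.2361

Multiply the model equation by X_{t-k} and take expectations. With theta_0 = psi_0 = 1 and psi_j the MA(infinity) weights, this gives
  gamma(k) - sum_i phi_i gamma(k-i) = c_k,
  c_k = sigma^2 * sum_{j=k..q} theta_j psi_{j-k}   (c_k = 0 for k > q),
using gamma(-m) = gamma(m).
Pure AR (q = 0): c_0 = sigma^2 = 3, c_k = 0 for k >= 1.
Equations for k = 0, 1, 2 (AR order 2, c_2 = 0):
  (E0) gamma(0) = phi_1 gamma(1) + phi_2 gamma(2) + c_0
  (E1) gamma(1) = phi_1 gamma(0) + phi_2 gamma(1) + c_1
  (E2) gamma(2) = phi_1 gamma(1) + phi_2 gamma(0)
From (E1): gamma(1) = A gamma(0) + B with
  A = phi_1 / (1 - phi_2) = -0.009 / 1.27 = -0.007087,   B = c_1 / (1 - phi_2) = 0 / 1.27 = 0.
Insert (E2) into (E0): gamma(0) (1 - phi_2^2) = phi_1 (1 + phi_2) gamma(1) + c_0.
  phi_1 (1 + phi_2) = (-0.009)(0.73) = -0.00657,   1 - phi_2^2 = 0.9271.
Replace gamma(1) by A gamma(0) + B and collect gamma(0):
  gamma(0) [0.9271 - (-0.00657)(-0.007087)] = c_0 = 3
  gamma(0) * 0.927053 = 3
  gamma(0) = 3 / 0.927053 = 3.236059.
Therefore gamma(0) = 3.2361 (to 4 decimal places).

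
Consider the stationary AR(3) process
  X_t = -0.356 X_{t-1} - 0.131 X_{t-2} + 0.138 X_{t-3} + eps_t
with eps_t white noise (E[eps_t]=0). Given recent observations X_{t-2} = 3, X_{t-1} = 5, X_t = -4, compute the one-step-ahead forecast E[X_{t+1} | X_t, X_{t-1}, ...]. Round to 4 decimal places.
E[X_{t+1} \mid \mathcal F_t] = 1.1830

For an AR(p) model X_t = c + sum_i phi_i X_{t-i} + eps_t, the
one-step-ahead conditional mean is
  E[X_{t+1} | X_t, ...] = c + sum_i phi_i X_{t+1-i}.
Substitute known values:
  E[X_{t+1} | ...] = (-0.356) * (-4) + (-0.131) * (5) + (0.138) * (3)
                   = 1.1830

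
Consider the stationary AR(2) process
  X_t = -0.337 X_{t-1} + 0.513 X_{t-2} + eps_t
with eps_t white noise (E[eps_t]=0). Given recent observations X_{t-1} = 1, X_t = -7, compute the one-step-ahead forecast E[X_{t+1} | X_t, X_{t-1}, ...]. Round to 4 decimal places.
E[X_{t+1} \mid \mathcal F_t] = 2.8720

For an AR(p) model X_t = c + sum_i phi_i X_{t-i} + eps_t, the
one-step-ahead conditional mean is
  E[X_{t+1} | X_t, ...] = c + sum_i phi_i X_{t+1-i}.
Substitute known values:
  E[X_{t+1} | ...] = (-0.337) * (-7) + (0.513) * (1)
                   = 2.8720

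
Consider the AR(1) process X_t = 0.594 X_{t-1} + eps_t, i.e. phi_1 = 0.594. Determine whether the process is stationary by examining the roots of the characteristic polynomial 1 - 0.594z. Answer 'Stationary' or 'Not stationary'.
\text{Stationary}

The AR(p) characteristic polynomial is P(z) = 1 - 0.594z.
Stationarity requires all roots to lie outside the unit circle, i.e. |z| > 1 for every root.
This is linear in z: 1 + (-0.594) z = 0  =>  z = -1/(-0.594) = 1.683502,  |z| = 1.683502.
Moduli of all roots: 1.6835.
All moduli strictly greater than 1? Yes.
Verdict: Stationary.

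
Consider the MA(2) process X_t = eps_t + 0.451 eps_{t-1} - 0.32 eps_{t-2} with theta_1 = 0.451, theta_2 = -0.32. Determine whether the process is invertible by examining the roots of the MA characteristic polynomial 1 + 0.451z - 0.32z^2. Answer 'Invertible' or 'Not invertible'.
\text{Invertible}

The MA(q) characteristic polynomial is P(z) = 1 + 0.451z - 0.32z^2.
Invertibility requires all roots to lie outside the unit circle, i.e. |z| > 1 for every root.
Set 1 + (0.451) z + (-0.32) z^2 = 0, i.e. a z^2 + b z + c = 0 with a = -0.32, b = 0.451, c = 1.
Discriminant D = b^2 - 4ac = (0.451)^2 - 4*(-0.32)*1 = 0.203401 - (-1.28) = 1.483401.
D >= 0, so the roots are real: z = (-b +/- sqrt(D)) / (2a) = (-0.451 +/- 1.21795) / (-0.64).
  z_1 = (-0.451 + 1.21795) / (-0.64) = -1.1984,   |z_1| = 1.1984.
  z_2 = (-0.451 - 1.21795) / (-0.64) = 2.6077,   |z_2| = 2.6077.
Moduli of all roots: 1.1984, 2.6077.
All moduli strictly greater than 1? Yes.
Verdict: Invertible.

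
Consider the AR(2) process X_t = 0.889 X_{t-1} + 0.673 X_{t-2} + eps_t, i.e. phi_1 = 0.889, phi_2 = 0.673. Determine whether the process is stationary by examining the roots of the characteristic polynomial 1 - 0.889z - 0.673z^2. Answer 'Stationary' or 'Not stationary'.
\text{Not stationary}

The AR(p) characteristic polynomial is P(z) = 1 - 0.889z - 0.673z^2.
Stationarity requires all roots to lie outside the unit circle, i.e. |z| > 1 for every root.
Set 1 + (-0.889) z + (-0.673) z^2 = 0, i.e. a z^2 + b z + c = 0 with a = -0.673, b = -0.889, c = 1.
Discriminant D = b^2 - 4ac = (-0.889)^2 - 4*(-0.673)*1 = 0.790321 - (-2.692) = 3.482321.
D >= 0, so the roots are real: z = (-b +/- sqrt(D)) / (2a) = (0.889 +/- 1.866098) / (-1.346).
  z_1 = (0.889 + 1.866098) / (-1.346) = -2.0469,   |z_1| = 2.0469.
  z_2 = (0.889 - 1.866098) / (-1.346) = 0.7259,   |z_2| = 0.7259.
Moduli of all roots: 2.0469, 0.7259.
All moduli strictly greater than 1? No.
Verdict: Not stationary.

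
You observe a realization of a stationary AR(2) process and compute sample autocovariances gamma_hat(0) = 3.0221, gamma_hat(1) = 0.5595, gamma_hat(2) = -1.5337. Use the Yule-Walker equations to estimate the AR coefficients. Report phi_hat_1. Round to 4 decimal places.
\hat\phi_{1} = 0.2890

The Yule-Walker equations for an AR(p) process read, in matrix form,
  Gamma_p phi = r_p,   with   (Gamma_p)_{ij} = gamma(|i - j|),
                       (r_p)_i = gamma(i),   i,j = 1..p.
Substitute the sample gammas (Toeplitz matrix and right-hand side of size 2):
  Gamma_p = [[3.0221, 0.5595], [0.5595, 3.0221]]
  r_p     = [0.5595, -1.5337]
Written out:
  3.0221 phi_1 + 0.5595 phi_2 = 0.5595
  0.5595 phi_1 + 3.0221 phi_2 = -1.5337
Solve by Cramer's rule:
  det = gamma(0)^2 - gamma(1)^2 = (3.0221)^2 - (0.5595)^2 = 9.13308841 - 0.31304025 = 8.82004816
  phi_hat_1 = [gamma(1) gamma(0) - gamma(1) gamma(2)] / det = [(0.5595)(3.0221) - (0.5595)(-1.5337)] / 8.82004816 = 2.5489701 / 8.82004816 = 0.289
  phi_hat_2 = [gamma(0) gamma(2) - gamma(1)^2] / det = [(3.0221)(-1.5337) - (0.5595)^2] / 8.82004816 = -4.94803502 / 8.82004816 = -0.561
So phi_hat = [0.2890, -0.5610].
Therefore phi_hat_1 = 0.2890.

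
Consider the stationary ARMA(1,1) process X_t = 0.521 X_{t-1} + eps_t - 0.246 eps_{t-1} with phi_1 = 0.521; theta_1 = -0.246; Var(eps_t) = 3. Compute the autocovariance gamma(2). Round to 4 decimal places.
\gamma(2) = 0.5144

Multiply the model equation by X_{t-k} and take expectations. With theta_0 = psi_0 = 1 and psi_j the MA(infinity) weights, this gives
  gamma(k) - sum_i phi_i gamma(k-i) = c_k,
  c_k = sigma^2 * sum_{j=k..q} theta_j psi_{j-k}   (c_k = 0 for k > q),
using gamma(-m) = gamma(m).
psi-weights needed (psi_j = theta_j + sum_i phi_i psi_{j-i}):
  psi_1 = theta_1 + phi_1 = -0.246 + (0.521) = 0.275
Right-hand sides:
  c_0 = sigma^2 (1 + theta_1 psi_1) = 3 * (1 + (-0.246)(0.275)) = 3 * 0.93235 = 2.79705
  c_1 = sigma^2 theta_1 = 3 * (-0.246) = -0.738
  c_2 = 0
Equations for k = 0 and k = 1 (AR order 1):
  gamma(0) = phi_1 gamma(1) + c_0
  gamma(1) = phi_1 gamma(0) + c_1
Substituting the second into the first: gamma(0) (1 - phi_1^2) = c_0 + phi_1 c_1, so
  gamma(0) = (c_0 + phi_1 c_1) / (1 - phi_1^2) = (2.79705 + (0.521)(-0.738)) / (1 - (0.521)^2) = 2.412552 / 0.728559 = 3.311402.
  gamma(1) = phi_1 gamma(0) + c_1 = (0.521)(3.311402) + (-0.738) = 0.987241.
For k = 2 (> q): gamma(2) = phi_1 gamma(1) = (0.521)(0.987241) = 0.514352.
Therefore gamma(2) = 0.5144 (to 4 decimal places).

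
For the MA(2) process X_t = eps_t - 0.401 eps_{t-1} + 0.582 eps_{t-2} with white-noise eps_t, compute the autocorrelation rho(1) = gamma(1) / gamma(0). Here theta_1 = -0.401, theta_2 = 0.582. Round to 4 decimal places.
\rho(1) = -0.4231

For an MA(q) process with theta_0 = 1, the autocovariance is
  gamma(k) = sigma^2 * sum_{i=0..q-k} theta_i * theta_{i+k},
and rho(k) = gamma(k) / gamma(0). Sigma^2 cancels.
  numerator   = (1)*(-0.401) + (-0.401)*(0.582) = -0.634382.
  denominator = (1)^2 + (-0.401)^2 + (0.582)^2 = 1.499525.
  rho(1) = -0.634382 / 1.499525 = -0.4231.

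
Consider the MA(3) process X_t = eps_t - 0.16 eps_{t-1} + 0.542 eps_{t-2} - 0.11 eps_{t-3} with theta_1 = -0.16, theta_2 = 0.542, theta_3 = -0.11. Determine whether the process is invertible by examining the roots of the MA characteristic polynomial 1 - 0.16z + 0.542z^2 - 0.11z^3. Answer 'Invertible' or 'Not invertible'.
\text{Invertible}

The MA(q) characteristic polynomial is P(z) = 1 - 0.16z + 0.542z^2 - 0.11z^3.
Invertibility requires all roots to lie outside the unit circle, i.e. |z| > 1 for every root.
Degree 3: look for a simple real root z0 first, then factor out (1 - z/z0) and solve the remaining quadratic.
Testing z0 = 5: P(5) = 1 + (-0.16)(5) + (0.542)(5)^2 + (-0.11)(5)^3
  = 1 + (-0.8) + (13.55) + (-13.75) = 0.  So z_0 = 5 is a root, |z_0| = 5.
Divide out the factor (1 - 0.2 z) = (1 - z/z0) (since 1/z0 = 0.2):
  P(z) = (1 - 0.2 z)(1 + (0.04) z + (0.55) z^2)
  [check: z-coef 0.04 - (0.2) = -0.16; z^2-coef 0.55 - (0.2)(0.04) = 0.542; z^3-coef -(0.2)(0.55) = -0.11.]
Remaining roots from the quadratic factor 1 + (0.04) z + (0.55) z^2:
  Set 1 + (0.04) z + (0.55) z^2 = 0, i.e. a z^2 + b z + c = 0 with a = 0.55, b = 0.04, c = 1.
  Discriminant D = b^2 - 4ac = (0.04)^2 - 4*(0.55)*1 = 0.0016 - (2.2) = -2.1984.
  D < 0, so the roots are the complex-conjugate pair z = (-b +/- i sqrt(-D)) / (2a) = -0.0364 +/- 1.3479i.
  For a conjugate pair |z|^2 = z * conj(z) = (product of roots) = c/a = 1/(0.55) = 1.818182, so |z| = sqrt(1.818182) = 1.3484 for both roots.
Moduli of all roots: 5.0000, 1.3484, 1.3484.
All moduli strictly greater than 1? Yes.
Verdict: Invertible.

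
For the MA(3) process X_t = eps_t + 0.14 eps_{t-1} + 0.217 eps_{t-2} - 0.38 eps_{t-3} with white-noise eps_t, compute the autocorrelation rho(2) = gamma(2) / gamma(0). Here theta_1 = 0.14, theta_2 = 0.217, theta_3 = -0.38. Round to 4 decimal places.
\rho(2) = 0.1353

For an MA(q) process with theta_0 = 1, the autocovariance is
  gamma(k) = sigma^2 * sum_{i=0..q-k} theta_i * theta_{i+k},
and rho(k) = gamma(k) / gamma(0). Sigma^2 cancels.
  numerator   = (1)*(0.217) + (0.14)*(-0.38) = 0.1638.
  denominator = (1)^2 + (0.14)^2 + (0.217)^2 + (-0.38)^2 = 1.211089.
  rho(2) = 0.1638 / 1.211089 = 0.1353.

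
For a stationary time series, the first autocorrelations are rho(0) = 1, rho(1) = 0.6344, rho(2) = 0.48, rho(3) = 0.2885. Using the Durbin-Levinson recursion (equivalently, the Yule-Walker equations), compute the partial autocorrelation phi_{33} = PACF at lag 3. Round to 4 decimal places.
\phi_{33} = -0.1001

The PACF at lag k is phi_{kk}, the last component of the solution
to the Yule-Walker system G_k phi = r_k where
  (G_k)_{ij} = rho(|i - j|), (r_k)_i = rho(i), i,j = 1..k.
Equivalently, Durbin-Levinson gives phi_{kk} iteratively:
  phi_{11} = rho(1)
  phi_{kk} = [rho(k) - sum_{j=1..k-1} phi_{k-1,j} rho(k-j)]
            / [1 - sum_{j=1..k-1} phi_{k-1,j} rho(j)],
  phi_{k,j} = phi_{k-1,j} - phi_{kk} phi_{k-1,k-j},  j = 1..k-1.
Step k = 1:
  phi_11 = rho(1) = 0.6344.
Step k = 2:
  phi_22 = [rho(2) - phi_11 rho(1)] / [1 - phi_11 rho(1)] = [0.48 - (0.6344)(0.6344)] / [1 - (0.6344)(0.6344)]
         = 0.07753664 / 0.59753664 = 0.12976.
  Update: phi_21 = phi_11 - phi_22 phi_11 = 0.6344 - (0.12976)(0.6344) = 0.55208.
Step k = 3:
  phi_33 = [rho(3) - phi_21 rho(2) - phi_22 rho(1)] / [1 - phi_21 rho(1) - phi_22 rho(2)]
    numerator   = 0.2885 - (0.55208)(0.48) - (0.12976)(0.6344) = -0.05881842
    denominator = 1 - (0.55208)(0.6344) - (0.12976)(0.48) = 0.58747545
  phi_33 = -0.05881842 / 0.58747545 = -0.1001.
Therefore phi_{33} = -0.1001.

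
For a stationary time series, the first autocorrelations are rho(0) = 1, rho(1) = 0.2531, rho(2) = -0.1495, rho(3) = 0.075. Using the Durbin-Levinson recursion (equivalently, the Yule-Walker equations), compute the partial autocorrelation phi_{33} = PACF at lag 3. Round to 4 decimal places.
\phi_{33} = 0.2020

The PACF at lag k is phi_{kk}, the last component of the solution
to the Yule-Walker system G_k phi = r_k where
  (G_k)_{ij} = rho(|i - j|), (r_k)_i = rho(i), i,j = 1..k.
Equivalently, Durbin-Levinson gives phi_{kk} iteratively:
  phi_{11} = rho(1)
  phi_{kk} = [rho(k) - sum_{j=1..k-1} phi_{k-1,j} rho(k-j)]
            / [1 - sum_{j=1..k-1} phi_{k-1,j} rho(j)],
  phi_{k,j} = phi_{k-1,j} - phi_{kk} phi_{k-1,k-j},  j = 1..k-1.
Step k = 1:
  phi_11 = rho(1) = 0.2531.
Step k = 2:
  phi_22 = [rho(2) - phi_11 rho(1)] / [1 - phi_11 rho(1)] = [-0.1495 - (0.2531)(0.2531)] / [1 - (0.2531)(0.2531)]
         = -0.21355961 / 0.93594039 = -0.228177.
  Update: phi_21 = phi_11 - phi_22 phi_11 = 0.2531 - (-0.228177)(0.2531) = 0.310851.
Step k = 3:
  phi_33 = [rho(3) - phi_21 rho(2) - phi_22 rho(1)] / [1 - phi_21 rho(1) - phi_22 rho(2)]
    numerator   = 0.075 - (0.310851)(-0.1495) - (-0.228177)(0.2531) = 0.17922377
    denominator = 1 - (0.310851)(0.2531) - (-0.228177)(-0.1495) = 0.8872111
  phi_33 = 0.17922377 / 0.8872111 = 0.202.
Therefore phi_{33} = 0.2020.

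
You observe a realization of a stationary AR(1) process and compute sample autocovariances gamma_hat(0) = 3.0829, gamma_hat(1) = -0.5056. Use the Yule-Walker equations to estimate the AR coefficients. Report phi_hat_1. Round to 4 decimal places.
\hat\phi_{1} = -0.1640

The Yule-Walker equations for an AR(p) process read, in matrix form,
  Gamma_p phi = r_p,   with   (Gamma_p)_{ij} = gamma(|i - j|),
                       (r_p)_i = gamma(i),   i,j = 1..p.
Substitute the sample gammas (Toeplitz matrix and right-hand side of size 1):
  Gamma_p = [[3.0829]]
  r_p     = [-0.5056]
With p = 1 this is the single equation gamma(0) phi_1 = gamma(1):
  phi_hat_1 = gamma(1) / gamma(0) = -0.5056 / 3.0829 = -0.1640.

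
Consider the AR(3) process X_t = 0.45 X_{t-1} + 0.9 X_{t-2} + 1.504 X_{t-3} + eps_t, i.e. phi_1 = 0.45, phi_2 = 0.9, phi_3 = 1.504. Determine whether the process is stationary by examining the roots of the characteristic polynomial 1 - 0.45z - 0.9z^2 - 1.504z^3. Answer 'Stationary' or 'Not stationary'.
\text{Not stationary}

The AR(p) characteristic polynomial is P(z) = 1 - 0.45z - 0.9z^2 - 1.504z^3.
Stationarity requires all roots to lie outside the unit circle, i.e. |z| > 1 for every root.
Degree 3: look for a simple real root z0 first, then factor out (1 - z/z0) and solve the remaining quadratic.
Testing z0 = 0.625: P(0.625) = 1 + (-0.45)(0.625) + (-0.9)(0.625)^2 + (-1.504)(0.625)^3
  = 1 + (-0.28125) + (-0.351562) + (-0.367188) = 0.  So z_0 = 0.625 is a root, |z_0| = 0.625.
Divide out the factor (1 - 1.6 z) = (1 - z/z0) (since 1/z0 = 1.6):
  P(z) = (1 - 1.6 z)(1 + (1.15) z + (0.94) z^2)
  [check: z-coef 1.15 - (1.6) = -0.45; z^2-coef 0.94 - (1.6)(1.15) = -0.9; z^3-coef -(1.6)(0.94) = -1.504.]
Remaining roots from the quadratic factor 1 + (1.15) z + (0.94) z^2:
  Set 1 + (1.15) z + (0.94) z^2 = 0, i.e. a z^2 + b z + c = 0 with a = 0.94, b = 1.15, c = 1.
  Discriminant D = b^2 - 4ac = (1.15)^2 - 4*(0.94)*1 = 1.3225 - (3.76) = -2.4375.
  D < 0, so the roots are the complex-conjugate pair z = (-b +/- i sqrt(-D)) / (2a) = -0.6117 +/- 0.8305i.
  For a conjugate pair |z|^2 = z * conj(z) = (product of roots) = c/a = 1/(0.94) = 1.06383, so |z| = sqrt(1.06383) = 1.0314 for both roots.
Moduli of all roots: 0.6250, 1.0314, 1.0314.
All moduli strictly greater than 1? No.
Verdict: Not stationary.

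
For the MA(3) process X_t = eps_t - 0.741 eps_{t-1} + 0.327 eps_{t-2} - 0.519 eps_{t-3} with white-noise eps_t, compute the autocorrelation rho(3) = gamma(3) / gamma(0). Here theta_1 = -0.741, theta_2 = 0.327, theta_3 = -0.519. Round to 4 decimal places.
\rho(3) = -0.2696

For an MA(q) process with theta_0 = 1, the autocovariance is
  gamma(k) = sigma^2 * sum_{i=0..q-k} theta_i * theta_{i+k},
and rho(k) = gamma(k) / gamma(0). Sigma^2 cancels.
  numerator   = (1)*(-0.519) = -0.519.
  denominator = (1)^2 + (-0.741)^2 + (0.327)^2 + (-0.519)^2 = 1.925371.
  rho(3) = -0.519 / 1.925371 = -0.2696.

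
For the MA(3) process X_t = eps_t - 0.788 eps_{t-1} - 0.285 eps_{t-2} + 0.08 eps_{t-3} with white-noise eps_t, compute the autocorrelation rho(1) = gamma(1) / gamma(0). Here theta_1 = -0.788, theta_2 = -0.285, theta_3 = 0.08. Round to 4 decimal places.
\rho(1) = -0.3431

For an MA(q) process with theta_0 = 1, the autocovariance is
  gamma(k) = sigma^2 * sum_{i=0..q-k} theta_i * theta_{i+k},
and rho(k) = gamma(k) / gamma(0). Sigma^2 cancels.
  numerator   = (1)*(-0.788) + (-0.788)*(-0.285) + (-0.285)*(0.08) = -0.58622.
  denominator = (1)^2 + (-0.788)^2 + (-0.285)^2 + (0.08)^2 = 1.708569.
  rho(1) = -0.58622 / 1.708569 = -0.3431.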